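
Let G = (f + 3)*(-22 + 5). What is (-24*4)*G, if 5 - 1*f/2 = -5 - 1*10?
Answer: 70176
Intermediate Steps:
f = 40 (f = 10 - 2*(-5 - 1*10) = 10 - 2*(-5 - 10) = 10 - 2*(-15) = 10 + 30 = 40)
G = -731 (G = (40 + 3)*(-22 + 5) = 43*(-17) = -731)
(-24*4)*G = -24*4*(-731) = -96*(-731) = 70176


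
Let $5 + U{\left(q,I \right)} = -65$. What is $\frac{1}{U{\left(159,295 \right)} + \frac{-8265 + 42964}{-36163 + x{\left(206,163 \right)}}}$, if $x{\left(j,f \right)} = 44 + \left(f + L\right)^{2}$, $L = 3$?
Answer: $- \frac{8563}{634109} \approx -0.013504$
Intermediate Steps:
$U{\left(q,I \right)} = -70$ ($U{\left(q,I \right)} = -5 - 65 = -70$)
$x{\left(j,f \right)} = 44 + \left(3 + f\right)^{2}$ ($x{\left(j,f \right)} = 44 + \left(f + 3\right)^{2} = 44 + \left(3 + f\right)^{2}$)
$\frac{1}{U{\left(159,295 \right)} + \frac{-8265 + 42964}{-36163 + x{\left(206,163 \right)}}} = \frac{1}{-70 + \frac{-8265 + 42964}{-36163 + \left(44 + \left(3 + 163\right)^{2}\right)}} = \frac{1}{-70 + \frac{34699}{-36163 + \left(44 + 166^{2}\right)}} = \frac{1}{-70 + \frac{34699}{-36163 + \left(44 + 27556\right)}} = \frac{1}{-70 + \frac{34699}{-36163 + 27600}} = \frac{1}{-70 + \frac{34699}{-8563}} = \frac{1}{-70 + 34699 \left(- \frac{1}{8563}\right)} = \frac{1}{-70 - \frac{34699}{8563}} = \frac{1}{- \frac{634109}{8563}} = - \frac{8563}{634109}$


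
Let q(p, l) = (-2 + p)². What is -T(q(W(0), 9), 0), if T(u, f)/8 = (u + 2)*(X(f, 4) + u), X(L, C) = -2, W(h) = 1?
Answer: 24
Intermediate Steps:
T(u, f) = 8*(-2 + u)*(2 + u) (T(u, f) = 8*((u + 2)*(-2 + u)) = 8*((2 + u)*(-2 + u)) = 8*((-2 + u)*(2 + u)) = 8*(-2 + u)*(2 + u))
-T(q(W(0), 9), 0) = -(-32 + 8*((-2 + 1)²)²) = -(-32 + 8*((-1)²)²) = -(-32 + 8*1²) = -(-32 + 8*1) = -(-32 + 8) = -1*(-24) = 24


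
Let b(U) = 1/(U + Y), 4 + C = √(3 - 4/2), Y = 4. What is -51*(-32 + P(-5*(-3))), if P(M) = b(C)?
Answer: 1581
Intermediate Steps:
C = -3 (C = -4 + √(3 - 4/2) = -4 + √(3 - 4*½) = -4 + √(3 - 2) = -4 + √1 = -4 + 1 = -3)
b(U) = 1/(4 + U) (b(U) = 1/(U + 4) = 1/(4 + U))
P(M) = 1 (P(M) = 1/(4 - 3) = 1/1 = 1)
-51*(-32 + P(-5*(-3))) = -51*(-32 + 1) = -51*(-31) = 1581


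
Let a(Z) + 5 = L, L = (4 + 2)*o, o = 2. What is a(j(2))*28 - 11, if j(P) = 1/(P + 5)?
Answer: 185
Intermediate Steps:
j(P) = 1/(5 + P)
L = 12 (L = (4 + 2)*2 = 6*2 = 12)
a(Z) = 7 (a(Z) = -5 + 12 = 7)
a(j(2))*28 - 11 = 7*28 - 11 = 196 - 11 = 185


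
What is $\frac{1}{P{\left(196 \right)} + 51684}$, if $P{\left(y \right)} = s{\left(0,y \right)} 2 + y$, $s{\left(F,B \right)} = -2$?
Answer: $\frac{1}{51876} \approx 1.9277 \cdot 10^{-5}$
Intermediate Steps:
$P{\left(y \right)} = -4 + y$ ($P{\left(y \right)} = \left(-2\right) 2 + y = -4 + y$)
$\frac{1}{P{\left(196 \right)} + 51684} = \frac{1}{\left(-4 + 196\right) + 51684} = \frac{1}{192 + 51684} = \frac{1}{51876}$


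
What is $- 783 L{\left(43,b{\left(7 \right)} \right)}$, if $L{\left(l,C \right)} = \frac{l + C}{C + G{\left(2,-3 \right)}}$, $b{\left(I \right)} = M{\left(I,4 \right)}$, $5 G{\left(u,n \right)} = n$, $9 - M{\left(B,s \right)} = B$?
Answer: $- \frac{176175}{7} \approx -25168.0$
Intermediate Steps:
$M{\left(B,s \right)} = 9 - B$
$G{\left(u,n \right)} = \frac{n}{5}$
$b{\left(I \right)} = 9 - I$
$L{\left(l,C \right)} = \frac{C + l}{- \frac{3}{5} + C}$ ($L{\left(l,C \right)} = \frac{l + C}{C + \frac{1}{5} \left(-3\right)} = \frac{C + l}{C - \frac{3}{5}} = \frac{C + l}{- \frac{3}{5} + C}$)
$- 783 L{\left(43,b{\left(7 \right)} \right)} = - 783 \frac{5 \left(\left(9 - 7\right) + 43\right)}{-3 + 5 \left(9 - 7\right)} = - 783 \frac{5 \left(2 + 43\right)}{-3 + 5 \cdot 2} = - 783 \cdot 5 \frac{1}{-3 + 10} \cdot 45 = - 783 \cdot 5 \cdot \frac{1}{7} \cdot 45 = \left(-783\right) \frac{225}{7} = - \frac{176175}{7}$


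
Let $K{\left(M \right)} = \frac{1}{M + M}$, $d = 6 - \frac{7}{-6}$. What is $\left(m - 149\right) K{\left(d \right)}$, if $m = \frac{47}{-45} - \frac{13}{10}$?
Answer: $- \frac{13621}{1290} \approx -10.559$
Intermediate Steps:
$m = - \frac{211}{90}$ ($m = 47 \left(- \frac{1}{45}\right) - \frac{13}{10} = - \frac{47}{45} - \frac{13}{10} = - \frac{211}{90} \approx -2.3444$)
$d = \frac{43}{6}$ ($d = 6 - 7 \left(- \frac{1}{6}\right) = 6 - - \frac{7}{6} = 6 + \frac{7}{6} = \frac{43}{6} \approx 7.1667$)
$K{\left(M \right)} = \frac{1}{2 M}$
$\left(m - 149\right) K{\left(d \right)} = \left(- \frac{211}{90} - 149\right) \frac{1}{2 \cdot \frac{43}{6}} = - \frac{13621 \cdot \frac{1}{2} \cdot \frac{6}{43}}{90} = \left(- \frac{13621}{90}\right) \frac{3}{43} = - \frac{13621}{1290}$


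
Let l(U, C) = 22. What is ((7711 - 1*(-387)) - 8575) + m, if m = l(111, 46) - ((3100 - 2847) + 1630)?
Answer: -2338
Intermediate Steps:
m = -1861 (m = 22 - ((3100 - 2847) + 1630) = 22 - (253 + 1630) = 22 - 1*1883 = 22 - 1883 = -1861)
((7711 - 1*(-387)) - 8575) + m = ((7711 - 1*(-387)) - 8575) - 1861 = ((7711 + 387) - 8575) - 1861 = (8098 - 8575) - 1861 = -477 - 1861 = -2338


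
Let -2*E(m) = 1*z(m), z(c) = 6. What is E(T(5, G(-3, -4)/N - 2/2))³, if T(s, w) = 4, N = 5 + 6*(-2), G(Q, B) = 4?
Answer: -27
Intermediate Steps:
N = -7 (N = 5 - 12 = -7)
E(m) = -3 (E(m) = -6/2 = -½*6 = -3)
E(T(5, G(-3, -4)/N - 2/2))³ = (-3)³ = -27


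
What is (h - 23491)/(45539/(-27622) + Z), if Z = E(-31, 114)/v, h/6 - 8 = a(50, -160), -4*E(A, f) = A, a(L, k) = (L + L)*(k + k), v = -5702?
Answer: 67864822490584/519754897 ≈ 1.3057e+5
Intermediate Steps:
a(L, k) = 4*L*k (a(L, k) = (2*L)*(2*k) = 4*L*k)
E(A, f) = -A/4
h = -191952 (h = 48 + 6*(4*50*(-160)) = 48 + 6*(-32000) = 48 - 192000 = -191952)
Z = -31/22808 (Z = -1/4*(-31)/(-5702) = (31/4)*(-1/5702) = -31/22808 ≈ -0.0013592)
(h - 23491)/(45539/(-27622) + Z) = (-191952 - 23491)/(45539/(-27622) - 31/22808) = -215443/(45539*(-1/27622) - 31/22808) = -215443/(-45539/27622 - 31/22808) = -215443/(-519754897/315001288) = -215443*(-315001288/519754897) = 67864822490584/519754897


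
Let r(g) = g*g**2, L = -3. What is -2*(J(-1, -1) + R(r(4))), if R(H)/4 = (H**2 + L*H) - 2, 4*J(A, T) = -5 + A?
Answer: -31213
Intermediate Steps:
J(A, T) = -5/4 + A/4 (J(A, T) = (-5 + A)/4 = -5/4 + A/4)
r(g) = g**3
R(H) = -8 - 12*H + 4*H**2 (R(H) = 4*((H**2 - 3*H) - 2) = 4*(-2 + H**2 - 3*H) = -8 - 12*H + 4*H**2)
-2*(J(-1, -1) + R(r(4))) = -2*((-5/4 + (1/4)*(-1)) + (-8 - 12*4**3 + 4*(4**3)**2)) = -2*((-5/4 - 1/4) + (-8 - 12*64 + 4*64**2)) = -2*(-3/2 + (-8 - 768 + 4*4096)) = -2*(-3/2 + (-8 - 768 + 16384)) = -2*(-3/2 + 15608) = -2*31213/2 = -31213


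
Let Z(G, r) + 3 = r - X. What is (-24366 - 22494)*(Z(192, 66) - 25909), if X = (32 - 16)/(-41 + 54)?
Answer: 15745616040/13 ≈ 1.2112e+9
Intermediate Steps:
X = 16/13 ≈ 1.2308
Z(G, r) = -55/13 + r (Z(G, r) = -3 + (r - 1*16/13) = -3 + (r - 16/13) = -3 + (-16/13 + r) = -55/13 + r)
(-24366 - 22494)*(Z(192, 66) - 25909) = (-24366 - 22494)*((-55/13 + 66) - 25909) = -46860*(803/13 - 25909) = -46860*(-336014/13) = 15745616040/13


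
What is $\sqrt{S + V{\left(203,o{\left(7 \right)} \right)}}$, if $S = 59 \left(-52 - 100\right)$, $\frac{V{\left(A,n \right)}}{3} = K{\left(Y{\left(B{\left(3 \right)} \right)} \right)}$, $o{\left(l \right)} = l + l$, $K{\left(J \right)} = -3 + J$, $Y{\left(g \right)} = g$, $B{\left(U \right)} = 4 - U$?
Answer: $i \sqrt{8974} \approx 94.731 i$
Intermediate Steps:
$o{\left(l \right)} = 2 l$
$V{\left(A,n \right)} = -6$ ($V{\left(A,n \right)} = 3 \left(-3 + \left(4 - 3\right)\right) = 3 \left(-3 + 1\right) = 3 \left(-2\right) = -6$)
$S = -8968$ ($S = 59 \left(-152\right) = -8968$)
$\sqrt{S + V{\left(203,o{\left(7 \right)} \right)}} = \sqrt{-8968 - 6} = \sqrt{-8974} = i \sqrt{8974}$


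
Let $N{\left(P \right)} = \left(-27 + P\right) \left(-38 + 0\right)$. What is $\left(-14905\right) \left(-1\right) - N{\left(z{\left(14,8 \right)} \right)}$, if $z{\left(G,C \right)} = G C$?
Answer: $18135$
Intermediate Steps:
$z{\left(G,C \right)} = C G$
$N{\left(P \right)} = 1026 - 38 P$ ($N{\left(P \right)} = \left(-27 + P\right) \left(-38\right) = 1026 - 38 P$)
$\left(-14905\right) \left(-1\right) - N{\left(z{\left(14,8 \right)} \right)} = \left(-14905\right) \left(-1\right) - \left(1026 - 38 \cdot 8 \cdot 14\right) = 14905 - \left(1026 - 4256\right) = 14905 - -3230 = 14905 + 3230 = 18135$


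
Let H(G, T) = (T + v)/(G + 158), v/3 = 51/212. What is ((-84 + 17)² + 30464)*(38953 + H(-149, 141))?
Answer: 288759817073/212 ≈ 1.3621e+9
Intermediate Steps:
v = 153/212 (v = 3*(51/212) = 153/212 ≈ 0.72170)
H(G, T) = (153/212 + T)/(158 + G) (H(G, T) = (T + 153/212)/(G + 158) = (153/212 + T)/(158 + G))
((-84 + 17)² + 30464)*(38953 + H(-149, 141)) = ((-84 + 17)² + 30464)*(38953 + (153/212 + 141)/(158 - 149)) = ((-67)² + 30464)*(38953 + (30045/212)/9) = (4489 + 30464)*(38953 + (⅑)*(30045/212)) = 34953*(38953 + 10015/636) = 34953*(24784123/636) = 288759817073/212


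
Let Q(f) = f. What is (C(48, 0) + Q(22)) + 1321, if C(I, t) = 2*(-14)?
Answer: 1315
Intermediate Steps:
C(I, t) = -28
(C(48, 0) + Q(22)) + 1321 = (-28 + 22) + 1321 = -6 + 1321 = 1315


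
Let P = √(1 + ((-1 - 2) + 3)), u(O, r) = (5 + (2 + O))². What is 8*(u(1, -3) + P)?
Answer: 520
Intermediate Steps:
u(O, r) = (7 + O)²
P = 1 (P = √(1 + (-3 + 3)) = √(1 + 0) = √1 = 1)
8*(u(1, -3) + P) = 8*((7 + 1)² + 1) = 8*(8² + 1) = 8*(64 + 1) = 8*65 = 520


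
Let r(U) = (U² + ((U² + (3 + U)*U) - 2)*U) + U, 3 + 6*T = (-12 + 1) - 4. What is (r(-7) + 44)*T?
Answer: 1317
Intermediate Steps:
T = -3 (T = -½ + ((-12 + 1) - 4)/6 = -½ + (-11 - 4)/6 = -½ + (⅙)*(-15) = -½ - 5/2 = -3)
r(U) = U + U² + U*(-2 + U² + U*(3 + U)) (r(U) = (U² + ((U² + U*(3 + U)) - 2)*U) + U = (U² + (-2 + U² + U*(3 + U))*U) + U = (U² + U*(-2 + U² + U*(3 + U))) + U = U + U² + U*(-2 + U² + U*(3 + U)))
(r(-7) + 44)*T = (-7*(-1 + 2*(-7)² + 4*(-7)) + 44)*(-3) = (-7*(-1 + 2*49 - 28) + 44)*(-3) = (-7*(-1 + 98 - 28) + 44)*(-3) = (-7*69 + 44)*(-3) = (-483 + 44)*(-3) = -439*(-3) = 1317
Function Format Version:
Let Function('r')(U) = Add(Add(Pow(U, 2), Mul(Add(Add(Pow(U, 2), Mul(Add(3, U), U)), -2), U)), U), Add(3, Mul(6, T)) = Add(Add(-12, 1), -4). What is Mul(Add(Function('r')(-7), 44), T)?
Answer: 1317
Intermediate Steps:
T = -3 (T = Add(Rational(-1, 2), Mul(Rational(1, 6), Add(Add(-12, 1), -4))) = Add(Rational(-1, 2), Mul(Rational(1, 6), Add(-11, -4))) = Add(Rational(-1, 2), Mul(Rational(1, 6), -15)) = Add(Rational(-1, 2), Rational(-5, 2)) = -3)
Function('r')(U) = Add(U, Pow(U, 2), Mul(U, Add(-2, Pow(U, 2), Mul(U, Add(3, U))))) (Function('r')(U) = Add(Add(Pow(U, 2), Mul(Add(Add(Pow(U, 2), Mul(U, Add(3, U))), -2), U)), U) = Add(Add(Pow(U, 2), Mul(Add(-2, Pow(U, 2), Mul(U, Add(3, U))), U)), U) = Add(Add(Pow(U, 2), Mul(U, Add(-2, Pow(U, 2), Mul(U, Add(3, U))))), U) = Add(U, Pow(U, 2), Mul(U, Add(-2, Pow(U, 2), Mul(U, Add(3, U))))))
Mul(Add(Function('r')(-7), 44), T) = Mul(Add(Mul(-7, Add(-1, Mul(2, Pow(-7, 2)), Mul(4, -7))), 44), -3) = Mul(Add(Mul(-7, Add(-1, Mul(2, 49), -28)), 44), -3) = Mul(Add(Mul(-7, Add(-1, 98, -28)), 44), -3) = Mul(Add(Mul(-7, 69), 44), -3) = Mul(Add(-483, 44), -3) = Mul(-439, -3) = 1317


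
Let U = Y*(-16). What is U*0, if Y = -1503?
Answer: 0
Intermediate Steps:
U = 24048 (U = -1503*(-16) = 24048)
U*0 = 24048*0 = 0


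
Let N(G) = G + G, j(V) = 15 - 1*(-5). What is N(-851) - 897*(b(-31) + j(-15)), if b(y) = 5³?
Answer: -131767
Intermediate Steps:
b(y) = 125
j(V) = 20 (j(V) = 15 + 5 = 20)
N(G) = 2*G
N(-851) - 897*(b(-31) + j(-15)) = 2*(-851) - 897*(125 + 20) = -1702 - 897*145 = -1702 - 1*130065 = -1702 - 130065 = -131767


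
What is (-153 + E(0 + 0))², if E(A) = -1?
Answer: 23716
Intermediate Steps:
(-153 + E(0 + 0))² = (-153 - 1)² = (-154)² = 23716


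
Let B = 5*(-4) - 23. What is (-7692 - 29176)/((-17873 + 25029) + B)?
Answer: -36868/7113 ≈ -5.1832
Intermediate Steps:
B = -43 (B = -20 - 23 = -43)
(-7692 - 29176)/((-17873 + 25029) + B) = (-7692 - 29176)/((-17873 + 25029) - 43) = -36868/(7156 - 43) = -36868/7113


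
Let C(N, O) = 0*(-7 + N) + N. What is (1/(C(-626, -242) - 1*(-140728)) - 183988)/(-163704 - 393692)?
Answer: 25777086775/78092294392 ≈ 0.33008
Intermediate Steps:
C(N, O) = N (C(N, O) = 0 + N = N)
(1/(C(-626, -242) - 1*(-140728)) - 183988)/(-163704 - 393692) = (1/(-626 - 1*(-140728)) - 183988)/(-163704 - 393692) = (1/(-626 + 140728) - 183988)/(-557396) = (1/140102 - 183988)*(-1/557396) = -25777086775/140102*(-1/557396) = 25777086775/78092294392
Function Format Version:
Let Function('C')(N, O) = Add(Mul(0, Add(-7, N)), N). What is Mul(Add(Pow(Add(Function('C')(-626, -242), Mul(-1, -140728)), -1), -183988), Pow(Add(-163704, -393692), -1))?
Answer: Rational(25777086775, 78092294392) ≈ 0.33008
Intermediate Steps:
Function('C')(N, O) = N (Function('C')(N, O) = Add(0, N) = N)
Mul(Add(Pow(Add(Function('C')(-626, -242), Mul(-1, -140728)), -1), -183988), Pow(Add(-163704, -393692), -1)) = Mul(Add(Pow(Add(-626, Mul(-1, -140728)), -1), -183988), Pow(Add(-163704, -393692), -1)) = Mul(Add(Pow(Add(-626, 140728), -1), -183988), Pow(-557396, -1)) = Mul(Add(Pow(140102, -1), -183988), Rational(-1, 557396)) = Mul(Add(Rational(1, 140102), -183988), Rational(-1, 557396)) = Mul(Rational(-25777086775, 140102), Rational(-1, 557396)) = Rational(25777086775, 78092294392)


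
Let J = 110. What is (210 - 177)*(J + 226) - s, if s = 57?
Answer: 11031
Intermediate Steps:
(210 - 177)*(J + 226) - s = (210 - 177)*(110 + 226) - 1*57 = 33*336 - 57 = 11088 - 57 = 11031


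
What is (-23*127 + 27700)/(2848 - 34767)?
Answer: -24779/31919 ≈ -0.77631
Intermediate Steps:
(-23*127 + 27700)/(2848 - 34767) = (-2921 + 27700)/(-31919) = 24779*(-1/31919) = -24779/31919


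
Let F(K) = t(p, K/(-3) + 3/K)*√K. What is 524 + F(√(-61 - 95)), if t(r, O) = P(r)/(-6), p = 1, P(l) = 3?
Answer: 524 - (-39)^(¼)*√2/2 ≈ 522.75 - 1.2495*I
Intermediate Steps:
t(r, O) = -½ (t(r, O) = 3/(-6) = 3*(-⅙) = -½)
F(K) = -√K/2
524 + F(√(-61 - 95)) = 524 - (-61 - 95)^(¼)/2 = 524 - (-39)^(¼)*√2/2 = 524 - √2*39^(¼)*√I/2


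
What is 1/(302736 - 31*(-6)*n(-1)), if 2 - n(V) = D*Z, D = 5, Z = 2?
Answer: 1/301248 ≈ 3.3195e-6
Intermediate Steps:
n(V) = -8 (n(V) = 2 - 5*2 = 2 - 1*10 = 2 - 10 = -8)
1/(302736 - 31*(-6)*n(-1)) = 1/(302736 - 31*(-6)*(-8)) = 1/(302736 - (-186)*(-8)) = 1/(302736 - 1*1488) = 1/(302736 - 1488) = 1/301248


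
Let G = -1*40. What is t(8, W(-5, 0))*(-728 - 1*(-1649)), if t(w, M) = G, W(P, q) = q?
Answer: -36840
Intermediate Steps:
G = -40
t(w, M) = -40
t(8, W(-5, 0))*(-728 - 1*(-1649)) = -40*(-728 - 1*(-1649)) = -40*(-728 + 1649) = -40*921 = -36840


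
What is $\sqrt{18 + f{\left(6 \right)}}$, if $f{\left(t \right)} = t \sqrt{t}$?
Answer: $\sqrt{18 + 6 \sqrt{6}} \approx 5.7181$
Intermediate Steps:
$f{\left(t \right)} = t^{\frac{3}{2}}$
$\sqrt{18 + f{\left(6 \right)}} = \sqrt{18 + 6^{\frac{3}{2}}} = \sqrt{18 + 6 \sqrt{6}}$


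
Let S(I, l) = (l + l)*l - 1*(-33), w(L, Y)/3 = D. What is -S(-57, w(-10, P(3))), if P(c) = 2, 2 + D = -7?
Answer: -1491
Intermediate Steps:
D = -9 (D = -2 - 7 = -9)
w(L, Y) = -27 (w(L, Y) = 3*(-9) = -27)
S(I, l) = 33 + 2*l**2 (S(I, l) = (2*l)*l + 33 = 2*l**2 + 33 = 33 + 2*l**2)
-S(-57, w(-10, P(3))) = -(33 + 2*(-27)**2) = -(33 + 2*729) = -(33 + 1458) = -1*1491 = -1491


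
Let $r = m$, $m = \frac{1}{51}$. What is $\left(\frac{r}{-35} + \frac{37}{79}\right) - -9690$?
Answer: $\frac{1366501316}{141015} \approx 9690.5$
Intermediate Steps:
$m = \frac{1}{51} \approx 0.019608$
$r = \frac{1}{51} \approx 0.019608$
$\left(\frac{r}{-35} + \frac{37}{79}\right) - -9690 = \left(\frac{1}{51 \left(-35\right)} + \frac{37}{79}\right) - -9690 = \left(\frac{1}{51} \left(- \frac{1}{35}\right) + 37 \cdot \frac{1}{79}\right) + 9690 = \left(- \frac{1}{1785} + \frac{37}{79}\right) + 9690 = \frac{65966}{141015} + 9690 = \frac{1366501316}{141015}$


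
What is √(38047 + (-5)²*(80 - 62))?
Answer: √38497 ≈ 196.21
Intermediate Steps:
√(38047 + (-5)²*(80 - 62)) = √(38047 + 25*18) = √(38047 + 450) = √38497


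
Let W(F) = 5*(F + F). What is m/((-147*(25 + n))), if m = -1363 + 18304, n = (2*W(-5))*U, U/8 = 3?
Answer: 5647/116375 ≈ 0.048524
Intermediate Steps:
U = 24 (U = 8*3 = 24)
W(F) = 10*F (W(F) = 5*(2*F) = 10*F)
n = -2400 (n = (2*(10*(-5)))*24 = (2*(-50))*24 = -100*24 = -2400)
m = 16941
m/((-147*(25 + n))) = 16941/((-147*(25 - 2400))) = 16941/((-147*(-2375))) = 16941/349125 = 16941*(1/349125) = 5647/116375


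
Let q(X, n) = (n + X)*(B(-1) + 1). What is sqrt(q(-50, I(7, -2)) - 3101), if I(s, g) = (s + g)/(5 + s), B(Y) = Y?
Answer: I*sqrt(3101) ≈ 55.687*I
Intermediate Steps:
I(s, g) = (g + s)/(5 + s)
q(X, n) = 0 (q(X, n) = (n + X)*(-1 + 1) = (X + n)*0 = 0)
sqrt(q(-50, I(7, -2)) - 3101) = sqrt(0 - 3101) = sqrt(-3101) = I*sqrt(3101)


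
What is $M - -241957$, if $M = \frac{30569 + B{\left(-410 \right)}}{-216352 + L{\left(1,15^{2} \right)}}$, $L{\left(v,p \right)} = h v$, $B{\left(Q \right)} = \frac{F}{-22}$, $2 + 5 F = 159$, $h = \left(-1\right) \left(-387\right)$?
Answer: $\frac{5747963423117}{23756150} \approx 2.4196 \cdot 10^{5}$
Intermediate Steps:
$h = 387$
$F = \frac{157}{5}$ ($F = - \frac{2}{5} + \frac{1}{5} \cdot 159 = - \frac{2}{5} + \frac{159}{5} = \frac{157}{5} \approx 31.4$)
$B{\left(Q \right)} = - \frac{157}{110}$ ($B{\left(Q \right)} = \frac{157}{5 \left(-22\right)} = \frac{157}{5} \left(- \frac{1}{22}\right) = - \frac{157}{110}$)
$L{\left(v,p \right)} = 387 v$
$M = - \frac{3362433}{23756150}$ ($M = \frac{30569 - \frac{157}{110}}{-216352 + 387 \cdot 1} = \frac{3362433}{110 \left(-216352 + 387\right)} = \frac{3362433}{110 \left(-215965\right)} = \frac{3362433}{110} \left(- \frac{1}{215965}\right) = - \frac{3362433}{23756150} \approx -0.14154$)
$M - -241957 = - \frac{3362433}{23756150} - -241957 = - \frac{3362433}{23756150} + 241957 = \frac{5747963423117}{23756150}$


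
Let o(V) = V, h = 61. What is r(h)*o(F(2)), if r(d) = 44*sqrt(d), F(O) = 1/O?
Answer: 22*sqrt(61) ≈ 171.83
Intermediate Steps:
r(h)*o(F(2)) = (44*sqrt(61))/2 = (44*sqrt(61))*(1/2) = 22*sqrt(61)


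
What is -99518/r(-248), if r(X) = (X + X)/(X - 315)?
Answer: -28014317/248 ≈ -1.1296e+5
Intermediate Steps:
r(X) = 2*X/(-315 + X) (r(X) = (2*X)/(-315 + X) = 2*X/(-315 + X))
-99518/r(-248) = -99518/(2*(-248)/(-315 - 248)) = -99518/(2*(-248)/(-563)) = -99518/(2*(-248)*(-1/563)) = -99518/496/563 = -99518*563/496 = -28014317/248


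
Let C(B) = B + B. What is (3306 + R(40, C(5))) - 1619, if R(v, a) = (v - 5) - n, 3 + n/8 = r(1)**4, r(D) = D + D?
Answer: 1618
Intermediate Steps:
r(D) = 2*D
n = 104 (n = -24 + 8*(2*1)**4 = -24 + 8*2**4 = -24 + 8*16 = -24 + 128 = 104)
C(B) = 2*B
R(v, a) = -109 + v (R(v, a) = (v - 5) - 1*104 = (-5 + v) - 104 = -109 + v)
(3306 + R(40, C(5))) - 1619 = (3306 + (-109 + 40)) - 1619 = (3306 - 69) - 1619 = 3237 - 1619 = 1618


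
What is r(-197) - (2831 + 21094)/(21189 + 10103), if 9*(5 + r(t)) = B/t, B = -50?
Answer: -318258005/55480716 ≈ -5.7364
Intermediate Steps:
r(t) = -5 - 50/(9*t) (r(t) = -5 + (-50/t)/9 = -5 - 50/(9*t))
r(-197) - (2831 + 21094)/(21189 + 10103) = (-5 - 50/9/(-197)) - (2831 + 21094)/(21189 + 10103) = (-5 - 50/9*(-1/197)) - 23925/31292 = (-5 + 50/1773) - 23925/31292 = -8815/1773 - 1*23925/31292 = -8815/1773 - 23925/31292 = -318258005/55480716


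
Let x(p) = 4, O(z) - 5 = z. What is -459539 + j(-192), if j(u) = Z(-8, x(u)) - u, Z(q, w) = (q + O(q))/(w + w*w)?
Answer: -9186951/20 ≈ -4.5935e+5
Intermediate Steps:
O(z) = 5 + z
Z(q, w) = (5 + 2*q)/(w + w²) (Z(q, w) = (q + (5 + q))/(w + w*w) = (5 + 2*q)/(w + w²))
j(u) = -11/20 - u (j(u) = (5 + 2*(-8))/(4*(1 + 4)) - u = (¼)*(5 - 16)/5 - u = (¼)*(⅕)*(-11) - u = -11/20 - u)
-459539 + j(-192) = -459539 + (-11/20 - 1*(-192)) = -459539 + (-11/20 + 192) = -459539 + 3829/20 = -9186951/20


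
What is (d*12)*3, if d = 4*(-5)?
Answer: -720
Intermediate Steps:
d = -20
(d*12)*3 = -20*12*3 = -240*3 = -720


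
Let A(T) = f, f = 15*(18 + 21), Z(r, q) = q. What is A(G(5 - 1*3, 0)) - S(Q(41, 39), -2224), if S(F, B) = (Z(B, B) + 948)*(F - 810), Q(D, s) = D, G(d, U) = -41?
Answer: -980659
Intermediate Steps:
S(F, B) = (-810 + F)*(948 + B) (S(F, B) = (B + 948)*(F - 810) = (948 + B)*(-810 + F) = (-810 + F)*(948 + B))
f = 585 (f = 15*39 = 585)
A(T) = 585
A(G(5 - 1*3, 0)) - S(Q(41, 39), -2224) = 585 - (-767880 - 810*(-2224) + 948*41 - 2224*41) = 585 - (-767880 + 1801440 + 38868 - 91184) = 585 - 1*981244 = 585 - 981244 = -980659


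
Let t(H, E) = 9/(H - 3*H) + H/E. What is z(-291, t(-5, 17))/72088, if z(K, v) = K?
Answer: -291/72088 ≈ -0.0040367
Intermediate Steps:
t(H, E) = -9/(2*H) + H/E (t(H, E) = 9/((-2*H)) + H/E = 9*(-1/(2*H)) + H/E = -9/(2*H) + H/E)
z(-291, t(-5, 17))/72088 = -291/72088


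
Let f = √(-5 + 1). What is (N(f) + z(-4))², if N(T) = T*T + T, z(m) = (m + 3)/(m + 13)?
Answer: 1045/81 - 148*I/9 ≈ 12.901 - 16.444*I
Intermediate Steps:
f = 2*I (f = √(-4) = 2*I ≈ 2.0*I)
z(m) = (3 + m)/(13 + m)
N(T) = T + T² (N(T) = T² + T = T + T²)
(N(f) + z(-4))² = ((2*I)*(1 + 2*I) + (3 - 4)/(13 - 4))² = (2*I*(1 + 2*I) - 1/9)² = (2*I*(1 + 2*I) + (⅑)*(-1))² = (2*I*(1 + 2*I) - ⅑)² = (-⅑ + 2*I*(1 + 2*I))²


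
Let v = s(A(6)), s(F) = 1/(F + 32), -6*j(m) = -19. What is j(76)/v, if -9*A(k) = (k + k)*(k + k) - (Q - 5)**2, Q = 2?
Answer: 323/6 ≈ 53.833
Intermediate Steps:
j(m) = 19/6 (j(m) = -1/6*(-19) = 19/6)
A(k) = 1 - 4*k**2/9 (A(k) = -((k + k)*(k + k) - (2 - 5)**2)/9 = -((2*k)*(2*k) - 1*(-3)**2)/9 = -(4*k**2 - 1*9)/9 = -(4*k**2 - 9)/9 = -(-9 + 4*k**2)/9 = 1 - 4*k**2/9)
s(F) = 1/(32 + F)
v = 1/17 (v = 1/(32 + (1 - 4/9*6**2)) = 1/(32 + (1 - 4/9*36)) = 1/(32 + (1 - 16)) = 1/(32 - 15) = 1/17 ≈ 0.058824)
j(76)/v = 19/(6*(1/17)) = (19/6)*17 = 323/6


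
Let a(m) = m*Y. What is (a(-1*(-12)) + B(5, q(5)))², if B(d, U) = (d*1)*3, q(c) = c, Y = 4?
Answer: 3969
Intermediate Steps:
B(d, U) = 3*d (B(d, U) = d*3 = 3*d)
a(m) = 4*m (a(m) = m*4 = 4*m)
(a(-1*(-12)) + B(5, q(5)))² = (4*(-1*(-12)) + 3*5)² = (4*12 + 15)² = (48 + 15)² = 63² = 3969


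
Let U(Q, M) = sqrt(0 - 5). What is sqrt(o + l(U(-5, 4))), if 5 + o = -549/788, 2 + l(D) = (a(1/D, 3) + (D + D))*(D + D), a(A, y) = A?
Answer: I*sqrt(3989053)/394 ≈ 5.0692*I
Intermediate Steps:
U(Q, M) = I*sqrt(5) (U(Q, M) = sqrt(-5) = I*sqrt(5))
l(D) = -2 + 2*D*(1/D + 2*D) (l(D) = -2 + (1/D + (D + D))*(D + D) = -2 + (1/D + 2*D)*(2*D) = -2 + 2*D*(1/D + 2*D))
o = -4489/788 (o = -5 - 549/788 = -4489/788 ≈ -5.6967)
sqrt(o + l(U(-5, 4))) = sqrt(-4489/788 + 4*(I*sqrt(5))**2) = sqrt(-4489/788 + 4*(-5)) = sqrt(-4489/788 - 20) = sqrt(-20249/788) = I*sqrt(3989053)/394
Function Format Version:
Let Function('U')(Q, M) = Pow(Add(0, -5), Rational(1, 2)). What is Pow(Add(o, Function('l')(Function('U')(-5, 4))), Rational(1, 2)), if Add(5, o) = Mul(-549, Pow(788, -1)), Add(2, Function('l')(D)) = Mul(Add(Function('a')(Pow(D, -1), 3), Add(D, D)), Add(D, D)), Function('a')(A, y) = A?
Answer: Mul(Rational(1, 394), I, Pow(3989053, Rational(1, 2))) ≈ Mul(5.0692, I)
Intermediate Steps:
Function('U')(Q, M) = Mul(I, Pow(5, Rational(1, 2))) (Function('U')(Q, M) = Pow(-5, Rational(1, 2)) = Mul(I, Pow(5, Rational(1, 2))))
Function('l')(D) = Add(-2, Mul(2, D, Add(Pow(D, -1), Mul(2, D)))) (Function('l')(D) = Add(-2, Mul(Add(Pow(D, -1), Add(D, D)), Add(D, D))) = Add(-2, Mul(Add(Pow(D, -1), Mul(2, D)), Mul(2, D))) = Add(-2, Mul(2, D, Add(Pow(D, -1), Mul(2, D)))))
o = Rational(-4489, 788) (o = Add(-5, Mul(-549, Pow(788, -1))) = Add(-5, Mul(-549, Rational(1, 788))) = Add(-5, Rational(-549, 788)) = Rational(-4489, 788) ≈ -5.6967)
Pow(Add(o, Function('l')(Function('U')(-5, 4))), Rational(1, 2)) = Pow(Add(Rational(-4489, 788), Mul(4, Pow(Mul(I, Pow(5, Rational(1, 2))), 2))), Rational(1, 2)) = Pow(Add(Rational(-4489, 788), Mul(4, -5)), Rational(1, 2)) = Pow(Add(Rational(-4489, 788), -20), Rational(1, 2)) = Pow(Rational(-20249, 788), Rational(1, 2)) = Mul(Rational(1, 394), I, Pow(3989053, Rational(1, 2)))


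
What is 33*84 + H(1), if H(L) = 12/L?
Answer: 2784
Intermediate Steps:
33*84 + H(1) = 33*84 + 12/1 = 2772 + 12*1 = 2772 + 12 = 2784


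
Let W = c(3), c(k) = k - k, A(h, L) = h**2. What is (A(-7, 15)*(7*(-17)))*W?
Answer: 0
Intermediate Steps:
c(k) = 0
W = 0
(A(-7, 15)*(7*(-17)))*W = ((-7)**2*(7*(-17)))*0 = (49*(-119))*0 = -5831*0 = 0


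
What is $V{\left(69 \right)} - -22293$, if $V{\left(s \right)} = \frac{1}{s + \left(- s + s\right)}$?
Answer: $\frac{1538218}{69} \approx 22293.0$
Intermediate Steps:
$V{\left(s \right)} = \frac{1}{s}$ ($V{\left(s \right)} = \frac{1}{s + 0} = \frac{1}{s}$)
$V{\left(69 \right)} - -22293 = \frac{1}{69} - -22293 = \frac{1}{69} + 22293 = \frac{1538218}{69}$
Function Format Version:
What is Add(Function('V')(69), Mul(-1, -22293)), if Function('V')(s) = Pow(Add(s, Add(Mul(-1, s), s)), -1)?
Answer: Rational(1538218, 69) ≈ 22293.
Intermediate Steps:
Function('V')(s) = Pow(s, -1) (Function('V')(s) = Pow(Add(s, 0), -1) = Pow(s, -1))
Add(Function('V')(69), Mul(-1, -22293)) = Add(Pow(69, -1), Mul(-1, -22293)) = Add(Rational(1, 69), 22293) = Rational(1538218, 69)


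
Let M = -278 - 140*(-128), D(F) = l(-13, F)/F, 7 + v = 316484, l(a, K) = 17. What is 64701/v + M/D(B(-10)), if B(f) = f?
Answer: -7975967489/768587 ≈ -10377.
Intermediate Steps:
v = 316477 (v = -7 + 316484 = 316477)
D(F) = 17/F
M = 17642 (M = -278 + 17920 = 17642)
64701/v + M/D(B(-10)) = 64701/316477 + 17642/((17/(-10))) = 64701*(1/316477) + 17642/((17*(-1/10))) = 9243/45211 + 17642/(-17/10) = 9243/45211 + 17642*(-10/17) = 9243/45211 - 176420/17 = -7975967489/768587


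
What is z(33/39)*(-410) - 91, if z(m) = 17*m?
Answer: -77853/13 ≈ -5988.7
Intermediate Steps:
z(33/39)*(-410) - 91 = (17*(33/39))*(-410) - 91 = (17*(33*(1/39)))*(-410) - 91 = (17*(11/13))*(-410) - 91 = (187/13)*(-410) - 91 = -76670/13 - 91 = -77853/13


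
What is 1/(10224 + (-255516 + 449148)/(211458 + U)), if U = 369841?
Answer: 581299/5943394608 ≈ 9.7806e-5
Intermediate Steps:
1/(10224 + (-255516 + 449148)/(211458 + U)) = 1/(10224 + (-255516 + 449148)/(211458 + 369841)) = 1/(10224 + 193632/581299) = 1/(5943394608/581299) = 581299/5943394608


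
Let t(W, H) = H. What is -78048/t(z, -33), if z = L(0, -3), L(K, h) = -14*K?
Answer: 26016/11 ≈ 2365.1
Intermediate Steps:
z = 0 (z = -14*0 = 0)
-78048/t(z, -33) = -78048/(-33) = -78048*(-1/33) = 26016/11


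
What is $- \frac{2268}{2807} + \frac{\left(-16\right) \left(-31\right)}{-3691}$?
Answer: $- \frac{1394780}{1480091} \approx -0.94236$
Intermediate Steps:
$- \frac{2268}{2807} + \frac{\left(-16\right) \left(-31\right)}{-3691} = \left(-2268\right) \frac{1}{2807} + 496 \left(- \frac{1}{3691}\right) = - \frac{324}{401} - \frac{496}{3691} = - \frac{1394780}{1480091}$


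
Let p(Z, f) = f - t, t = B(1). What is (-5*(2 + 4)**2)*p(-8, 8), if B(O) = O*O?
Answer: -1260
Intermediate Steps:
B(O) = O**2
t = 1 (t = 1**2 = 1)
p(Z, f) = -1 + f (p(Z, f) = f - 1*1 = f - 1 = -1 + f)
(-5*(2 + 4)**2)*p(-8, 8) = (-5*(2 + 4)**2)*(-1 + 8) = -5*6**2*7 = -5*36*7 = -180*7 = -1260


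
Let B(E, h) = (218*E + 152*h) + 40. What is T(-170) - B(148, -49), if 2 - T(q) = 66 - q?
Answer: -25090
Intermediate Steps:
T(q) = -64 + q (T(q) = 2 - (66 - q) = 2 + (-66 + q) = -64 + q)
B(E, h) = 40 + 152*h + 218*E (B(E, h) = (152*h + 218*E) + 40 = 40 + 152*h + 218*E)
T(-170) - B(148, -49) = (-64 - 170) - (40 + 152*(-49) + 218*148) = -234 - (40 - 7448 + 32264) = -234 - 1*24856 = -234 - 24856 = -25090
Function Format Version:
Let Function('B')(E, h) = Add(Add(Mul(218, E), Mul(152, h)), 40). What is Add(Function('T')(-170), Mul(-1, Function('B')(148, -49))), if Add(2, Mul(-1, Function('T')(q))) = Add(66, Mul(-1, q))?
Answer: -25090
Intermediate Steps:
Function('T')(q) = Add(-64, q) (Function('T')(q) = Add(2, Mul(-1, Add(66, Mul(-1, q)))) = Add(2, Add(-66, q)) = Add(-64, q))
Function('B')(E, h) = Add(40, Mul(152, h), Mul(218, E)) (Function('B')(E, h) = Add(Add(Mul(152, h), Mul(218, E)), 40) = Add(40, Mul(152, h), Mul(218, E)))
Add(Function('T')(-170), Mul(-1, Function('B')(148, -49))) = Add(Add(-64, -170), Mul(-1, Add(40, Mul(152, -49), Mul(218, 148)))) = Add(-234, Mul(-1, Add(40, -7448, 32264))) = Add(-234, Mul(-1, 24856)) = Add(-234, -24856) = -25090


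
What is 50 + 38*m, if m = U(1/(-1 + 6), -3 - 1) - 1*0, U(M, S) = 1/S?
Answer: 81/2 ≈ 40.500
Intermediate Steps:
m = -1/4 (m = 1/(-3 - 1) - 1*0 = 1/(-4) + 0 = -1/4 + 0 = -1/4 ≈ -0.25000)
50 + 38*m = 50 + 38*(-1/4) = 50 - 19/2 = 81/2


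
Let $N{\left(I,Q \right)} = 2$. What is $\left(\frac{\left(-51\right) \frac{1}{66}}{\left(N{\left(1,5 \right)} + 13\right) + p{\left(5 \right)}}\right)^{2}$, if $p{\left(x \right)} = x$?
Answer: $\frac{289}{193600} \approx 0.0014928$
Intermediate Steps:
$\left(\frac{\left(-51\right) \frac{1}{66}}{\left(N{\left(1,5 \right)} + 13\right) + p{\left(5 \right)}}\right)^{2} = \left(\frac{\left(-51\right) \frac{1}{66}}{\left(2 + 13\right) + 5}\right)^{2} = \left(\frac{\left(-51\right) \frac{1}{66}}{15 + 5}\right)^{2} = \left(- \frac{17}{22 \cdot 20}\right)^{2} = \left(\left(- \frac{17}{22}\right) \frac{1}{20}\right)^{2} = \left(- \frac{17}{440}\right)^{2} = \frac{289}{193600}$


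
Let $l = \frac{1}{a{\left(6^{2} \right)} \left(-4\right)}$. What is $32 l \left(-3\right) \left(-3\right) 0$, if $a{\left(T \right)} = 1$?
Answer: $0$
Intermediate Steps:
$l = - \frac{1}{4}$ ($l = \frac{1}{1 \left(-4\right)} = \frac{1}{-4} = - \frac{1}{4} \approx -0.25$)
$32 l \left(-3\right) \left(-3\right) 0 = 32 \left(- \frac{1}{4}\right) \left(-3\right) \left(-3\right) 0 = - 8 \cdot 9 \cdot 0 = \left(-8\right) 0 = 0$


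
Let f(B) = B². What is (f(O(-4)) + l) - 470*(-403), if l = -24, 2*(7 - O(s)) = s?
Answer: 189467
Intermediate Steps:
O(s) = 7 - s/2
(f(O(-4)) + l) - 470*(-403) = ((7 - ½*(-4))² - 24) - 470*(-403) = ((7 + 2)² - 24) + 189410 = (9² - 24) + 189410 = (81 - 24) + 189410 = 57 + 189410 = 189467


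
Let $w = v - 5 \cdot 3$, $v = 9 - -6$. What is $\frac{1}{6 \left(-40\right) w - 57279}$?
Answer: $- \frac{1}{57279} \approx -1.7458 \cdot 10^{-5}$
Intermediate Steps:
$v = 15$ ($v = 9 + 6 = 15$)
$w = 0$ ($w = 15 - 5 \cdot 3 = 15 - 15 = 0$)
$\frac{1}{6 \left(-40\right) w - 57279} = \frac{1}{6 \left(-40\right) 0 - 57279} = \frac{1}{\left(-240\right) 0 - 57279} = \frac{1}{0 - 57279} = \frac{1}{-57279} = - \frac{1}{57279}$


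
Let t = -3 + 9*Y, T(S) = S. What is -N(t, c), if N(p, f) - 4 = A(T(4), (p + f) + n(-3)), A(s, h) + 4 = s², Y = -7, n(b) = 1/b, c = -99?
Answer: -16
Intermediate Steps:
A(s, h) = -4 + s²
t = -66 (t = -3 + 9*(-7) = -3 - 63 = -66)
N(p, f) = 16 (N(p, f) = 4 + (-4 + 4²) = 4 + (-4 + 16) = 4 + 12 = 16)
-N(t, c) = -1*16 = -16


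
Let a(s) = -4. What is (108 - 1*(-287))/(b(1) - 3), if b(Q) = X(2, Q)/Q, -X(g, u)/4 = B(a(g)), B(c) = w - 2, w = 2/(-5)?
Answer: 1975/33 ≈ 59.849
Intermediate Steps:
w = -⅖ (w = 2*(-⅕) = -⅖ ≈ -0.40000)
B(c) = -12/5 (B(c) = -⅖ - 2 = -12/5)
X(g, u) = 48/5 (X(g, u) = -4*(-12/5) = 48/5)
b(Q) = 48/(5*Q)
(108 - 1*(-287))/(b(1) - 3) = (108 - 1*(-287))/((48/5)/1 - 3) = (108 + 287)/((48/5)*1 - 3) = 395/(48/5 - 3) = 395/(33/5) = 395*(5/33) = 1975/33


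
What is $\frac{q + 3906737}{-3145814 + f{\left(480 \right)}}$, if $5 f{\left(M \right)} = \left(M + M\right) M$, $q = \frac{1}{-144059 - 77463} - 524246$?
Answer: $- \frac{749296171301}{676451541388} \approx -1.1077$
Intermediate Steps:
$q = - \frac{116132022413}{221522}$ ($q = \frac{1}{-221522} - 524246 = - \frac{1}{221522} - 524246 = - \frac{116132022413}{221522} \approx -5.2425 \cdot 10^{5}$)
$f{\left(M \right)} = \frac{2 M^{2}}{5}$ ($f{\left(M \right)} = \frac{\left(M + M\right) M}{5} = \frac{2 M M}{5} = \frac{2 M^{2}}{5}$)
$\frac{q + 3906737}{-3145814 + f{\left(480 \right)}} = \frac{- \frac{116132022413}{221522} + 3906737}{-3145814 + \frac{2 \cdot 480^{2}}{5}} = \frac{749296171301}{221522 \left(-3145814 + \frac{2}{5} \cdot 230400\right)} = \frac{749296171301}{221522 \left(-3145814 + 92160\right)} = \frac{749296171301}{221522 \left(-3053654\right)} = \frac{749296171301}{221522} \left(- \frac{1}{3053654}\right) = - \frac{749296171301}{676451541388}$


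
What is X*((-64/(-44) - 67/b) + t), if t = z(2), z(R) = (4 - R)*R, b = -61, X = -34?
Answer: -149498/671 ≈ -222.80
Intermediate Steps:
z(R) = R*(4 - R)
t = 4 (t = 2*(4 - 1*2) = 2*(4 - 2) = 2*2 = 4)
X*((-64/(-44) - 67/b) + t) = -34*((-64/(-44) - 67/(-61)) + 4) = -34*((-64*(-1/44) - 67*(-1/61)) + 4) = -34*((16/11 + 67/61) + 4) = -34*(1713/671 + 4) = -34*4397/671 = -149498/671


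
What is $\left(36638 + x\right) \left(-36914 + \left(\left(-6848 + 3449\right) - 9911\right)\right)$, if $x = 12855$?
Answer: $-2485736432$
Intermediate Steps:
$\left(36638 + x\right) \left(-36914 + \left(\left(-6848 + 3449\right) - 9911\right)\right) = \left(36638 + 12855\right) \left(-36914 + \left(\left(-6848 + 3449\right) - 9911\right)\right) = 49493 \left(-36914 - 13310\right) = 49493 \left(-50224\right) = -2485736432$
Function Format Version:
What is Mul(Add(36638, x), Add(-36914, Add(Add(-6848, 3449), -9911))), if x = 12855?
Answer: -2485736432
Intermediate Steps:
Mul(Add(36638, x), Add(-36914, Add(Add(-6848, 3449), -9911))) = Mul(Add(36638, 12855), Add(-36914, Add(Add(-6848, 3449), -9911))) = Mul(49493, Add(-36914, Add(-3399, -9911))) = Mul(49493, Add(-36914, -13310)) = Mul(49493, -50224) = -2485736432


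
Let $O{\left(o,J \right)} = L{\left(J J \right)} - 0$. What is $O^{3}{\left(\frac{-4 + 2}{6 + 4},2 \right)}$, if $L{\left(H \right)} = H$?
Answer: $64$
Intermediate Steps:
$O{\left(o,J \right)} = J^{2}$ ($O{\left(o,J \right)} = J J - 0 = J^{2} + 0 = J^{2}$)
$O^{3}{\left(\frac{-4 + 2}{6 + 4},2 \right)} = \left(2^{2}\right)^{3} = 4^{3} = 64$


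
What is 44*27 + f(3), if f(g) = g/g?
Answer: 1189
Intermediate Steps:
f(g) = 1
44*27 + f(3) = 44*27 + 1 = 1188 + 1 = 1189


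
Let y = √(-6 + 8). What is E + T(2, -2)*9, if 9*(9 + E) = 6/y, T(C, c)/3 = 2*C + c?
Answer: 45 + √2/3 ≈ 45.471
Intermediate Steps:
T(C, c) = 3*c + 6*C (T(C, c) = 3*(2*C + c) = 3*(c + 2*C) = 3*c + 6*C)
y = √2 ≈ 1.4142
E = -9 + √2/3 (E = -9 + (6/(√2))/9 = -9 + (6*(√2/2))/9 = -9 + (3*√2)/9 = -9 + √2/3 ≈ -8.5286)
E + T(2, -2)*9 = (-9 + √2/3) + (3*(-2) + 6*2)*9 = (-9 + √2/3) + (-6 + 12)*9 = (-9 + √2/3) + 6*9 = (-9 + √2/3) + 54 = 45 + √2/3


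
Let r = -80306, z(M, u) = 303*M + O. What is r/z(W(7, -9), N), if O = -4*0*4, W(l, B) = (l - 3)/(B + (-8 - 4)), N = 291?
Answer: 281071/202 ≈ 1391.4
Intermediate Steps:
W(l, B) = (-3 + l)/(-12 + B) (W(l, B) = (-3 + l)/(B - 12) = (-3 + l)/(-12 + B))
O = 0 (O = 0*4 = 0)
z(M, u) = 303*M (z(M, u) = 303*M + 0 = 303*M)
r/z(W(7, -9), N) = -80306*(-12 - 9)/(303*(-3 + 7)) = -80306/(303*(4/(-21))) = -80306/(303*(-1/21*4)) = -80306/(303*(-4/21)) = -80306/(-404/7) = -80306*(-7/404) = 281071/202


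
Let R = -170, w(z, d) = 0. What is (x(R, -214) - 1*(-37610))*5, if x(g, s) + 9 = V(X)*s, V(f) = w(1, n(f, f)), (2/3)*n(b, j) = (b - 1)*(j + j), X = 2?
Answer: 188005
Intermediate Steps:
n(b, j) = 3*j*(-1 + b) (n(b, j) = 3*((b - 1)*(j + j))/2 = 3*((-1 + b)*(2*j))/2 = 3*(2*j*(-1 + b))/2 = 3*j*(-1 + b))
V(f) = 0
x(g, s) = -9 (x(g, s) = -9 + 0*s = -9 + 0 = -9)
(x(R, -214) - 1*(-37610))*5 = (-9 - 1*(-37610))*5 = (-9 + 37610)*5 = 37601*5 = 188005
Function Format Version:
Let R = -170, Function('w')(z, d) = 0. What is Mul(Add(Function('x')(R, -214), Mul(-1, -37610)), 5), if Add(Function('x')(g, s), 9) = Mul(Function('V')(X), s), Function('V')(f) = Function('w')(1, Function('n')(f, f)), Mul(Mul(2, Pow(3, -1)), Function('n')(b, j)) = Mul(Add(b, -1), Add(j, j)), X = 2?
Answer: 188005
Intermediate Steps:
Function('n')(b, j) = Mul(3, j, Add(-1, b)) (Function('n')(b, j) = Mul(Rational(3, 2), Mul(Add(b, -1), Add(j, j))) = Mul(Rational(3, 2), Mul(Add(-1, b), Mul(2, j))) = Mul(Rational(3, 2), Mul(2, j, Add(-1, b))) = Mul(3, j, Add(-1, b)))
Function('V')(f) = 0
Function('x')(g, s) = -9 (Function('x')(g, s) = Add(-9, Mul(0, s)) = Add(-9, 0) = -9)
Mul(Add(Function('x')(R, -214), Mul(-1, -37610)), 5) = Mul(Add(-9, Mul(-1, -37610)), 5) = Mul(Add(-9, 37610), 5) = Mul(37601, 5) = 188005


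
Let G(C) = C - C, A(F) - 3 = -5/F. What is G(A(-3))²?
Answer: 0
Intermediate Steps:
A(F) = 3 - 5/F
G(C) = 0
G(A(-3))² = 0² = 0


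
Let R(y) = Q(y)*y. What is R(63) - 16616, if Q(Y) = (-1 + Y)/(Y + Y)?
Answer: -16585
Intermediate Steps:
Q(Y) = (-1 + Y)/(2*Y) (Q(Y) = (-1 + Y)/((2*Y)) = (-1 + Y)*(1/(2*Y)) = (-1 + Y)/(2*Y))
R(y) = -½ + y/2 (R(y) = ((-1 + y)/(2*y))*y = -½ + y/2)
R(63) - 16616 = (-½ + (½)*63) - 16616 = (-½ + 63/2) - 16616 = 31 - 16616 = -16585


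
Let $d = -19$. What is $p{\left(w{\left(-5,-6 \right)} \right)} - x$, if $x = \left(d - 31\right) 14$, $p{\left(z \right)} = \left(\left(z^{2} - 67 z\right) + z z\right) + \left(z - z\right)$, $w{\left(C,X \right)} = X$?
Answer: $1174$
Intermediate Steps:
$p{\left(z \right)} = - 67 z + 2 z^{2}$ ($p{\left(z \right)} = \left(\left(z^{2} - 67 z\right) + z^{2}\right) + 0 = \left(- 67 z + 2 z^{2}\right) + 0 = - 67 z + 2 z^{2}$)
$x = -700$ ($x = \left(-19 - 31\right) 14 = \left(-50\right) 14 = -700$)
$p{\left(w{\left(-5,-6 \right)} \right)} - x = - 6 \left(-67 + 2 \left(-6\right)\right) - -700 = - 6 \left(-67 - 12\right) + 700 = \left(-6\right) \left(-79\right) + 700 = 474 + 700 = 1174$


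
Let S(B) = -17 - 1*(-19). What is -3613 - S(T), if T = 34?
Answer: -3615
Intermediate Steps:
S(B) = 2 (S(B) = -17 + 19 = 2)
-3613 - S(T) = -3613 - 1*2 = -3613 - 2 = -3615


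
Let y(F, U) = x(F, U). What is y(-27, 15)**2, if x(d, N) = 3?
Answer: 9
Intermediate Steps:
y(F, U) = 3
y(-27, 15)**2 = 3**2 = 9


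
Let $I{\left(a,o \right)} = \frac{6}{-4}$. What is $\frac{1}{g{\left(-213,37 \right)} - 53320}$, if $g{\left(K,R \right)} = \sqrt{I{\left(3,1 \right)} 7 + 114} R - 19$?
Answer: $- \frac{106678}{5689814459} - \frac{111 \sqrt{46}}{5689814459} \approx -1.8881 \cdot 10^{-5}$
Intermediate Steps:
$I{\left(a,o \right)} = - \frac{3}{2}$ ($I{\left(a,o \right)} = 6 \left(- \frac{1}{4}\right) = - \frac{3}{2}$)
$g{\left(K,R \right)} = -19 + \frac{3 R \sqrt{46}}{2}$ ($g{\left(K,R \right)} = \sqrt{\left(- \frac{3}{2}\right) 7 + 114} R - 19 = \sqrt{- \frac{21}{2} + 114} R - 19 = \sqrt{\frac{207}{2}} R - 19 = \frac{3 \sqrt{46}}{2} R - 19 = \frac{3 R \sqrt{46}}{2} - 19 = -19 + \frac{3 R \sqrt{46}}{2}$)
$\frac{1}{g{\left(-213,37 \right)} - 53320} = \frac{1}{\left(-19 + \frac{3}{2} \cdot 37 \sqrt{46}\right) - 53320} = \frac{1}{\left(-19 + \frac{111 \sqrt{46}}{2}\right) - 53320} = \frac{1}{-53339 + \frac{111 \sqrt{46}}{2}}$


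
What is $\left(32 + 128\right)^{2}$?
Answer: $25600$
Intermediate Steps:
$\left(32 + 128\right)^{2} = 160^{2} = 25600$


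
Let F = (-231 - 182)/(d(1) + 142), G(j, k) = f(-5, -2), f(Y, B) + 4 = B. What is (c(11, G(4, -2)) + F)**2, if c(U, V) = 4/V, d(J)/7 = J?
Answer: 2362369/199809 ≈ 11.823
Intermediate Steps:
f(Y, B) = -4 + B
d(J) = 7*J
G(j, k) = -6 (G(j, k) = -4 - 2 = -6)
F = -413/149 (F = (-231 - 182)/(7*1 + 142) = -413/(7 + 142) = -413/149 ≈ -2.7718)
(c(11, G(4, -2)) + F)**2 = (4/(-6) - 413/149)**2 = (4*(-1/6) - 413/149)**2 = (-2/3 - 413/149)**2 = (-1537/447)**2 = 2362369/199809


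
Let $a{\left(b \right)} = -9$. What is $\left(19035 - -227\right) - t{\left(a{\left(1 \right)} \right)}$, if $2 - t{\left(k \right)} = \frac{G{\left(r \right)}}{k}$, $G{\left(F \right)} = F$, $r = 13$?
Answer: $\frac{173327}{9} \approx 19259.0$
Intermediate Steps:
$t{\left(k \right)} = 2 - \frac{13}{k}$
$\left(19035 - -227\right) - t{\left(a{\left(1 \right)} \right)} = \left(19035 - -227\right) - \left(2 - \frac{13}{-9}\right) = \left(19035 + 227\right) - \left(2 - - \frac{13}{9}\right) = 19262 - \left(2 + \frac{13}{9}\right) = 19262 - \frac{31}{9} = \frac{173327}{9}$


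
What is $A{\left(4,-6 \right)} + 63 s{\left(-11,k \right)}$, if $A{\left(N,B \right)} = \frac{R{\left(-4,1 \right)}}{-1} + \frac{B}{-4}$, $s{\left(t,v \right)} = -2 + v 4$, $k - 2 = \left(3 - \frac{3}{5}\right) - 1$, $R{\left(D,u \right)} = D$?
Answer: $\frac{7363}{10} \approx 736.3$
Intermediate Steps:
$k = \frac{17}{5}$ ($k = 2 + \left(\left(3 - \frac{3}{5}\right) - 1\right) = 2 + \left(\frac{12}{5} - 1\right) = 2 + \frac{7}{5} = \frac{17}{5} \approx 3.4$)
$s{\left(t,v \right)} = -2 + 4 v$
$A{\left(N,B \right)} = 4 - \frac{B}{4}$ ($A{\left(N,B \right)} = - \frac{4}{-1} + \frac{B}{-4} = \left(-4\right) \left(-1\right) + B \left(- \frac{1}{4}\right) = 4 - \frac{B}{4}$)
$A{\left(4,-6 \right)} + 63 s{\left(-11,k \right)} = \left(4 - - \frac{3}{2}\right) + 63 \left(-2 + 4 \cdot \frac{17}{5}\right) = \left(4 + \frac{3}{2}\right) + 63 \left(-2 + \frac{68}{5}\right) = \frac{11}{2} + 63 \cdot \frac{58}{5} = \frac{11}{2} + \frac{3654}{5} = \frac{7363}{10}$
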